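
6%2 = 0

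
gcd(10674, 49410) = 18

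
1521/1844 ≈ 0.825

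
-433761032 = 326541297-760302329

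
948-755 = 193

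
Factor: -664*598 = -1*2^4*13^1*23^1*83^1 = -397072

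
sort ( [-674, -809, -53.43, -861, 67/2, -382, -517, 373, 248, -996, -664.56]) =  [-996, -861, -809, -674, -664.56, -517, -382, -53.43, 67/2, 248, 373]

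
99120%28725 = 12945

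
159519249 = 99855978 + 59663271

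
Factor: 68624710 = 2^1 * 5^1 * 7^1 * 11^1 * 89123^1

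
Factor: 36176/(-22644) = -1 * 2^2 * 3^(-2) * 7^1 * 19^1 * 37^(-1) = -532/333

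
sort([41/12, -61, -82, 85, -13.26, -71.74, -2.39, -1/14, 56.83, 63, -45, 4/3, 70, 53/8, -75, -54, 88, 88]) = [-82, -75, -71.74, -61, -54, -45, -13.26, -2.39, -1/14, 4/3, 41/12, 53/8, 56.83, 63, 70, 85, 88, 88]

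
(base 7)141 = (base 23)39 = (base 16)4e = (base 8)116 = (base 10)78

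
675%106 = 39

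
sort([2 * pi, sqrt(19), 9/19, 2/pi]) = [9/19, 2/pi, sqrt(19), 2 * pi]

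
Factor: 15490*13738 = 2^2*5^1*1549^1*6869^1 = 212801620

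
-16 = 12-28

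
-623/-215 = 2 + 193/215 ≈ 2.90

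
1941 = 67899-65958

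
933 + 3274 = 4207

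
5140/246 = 2570/123 ≈ 20.89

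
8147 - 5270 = 2877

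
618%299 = 20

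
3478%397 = 302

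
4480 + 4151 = 8631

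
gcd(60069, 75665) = 1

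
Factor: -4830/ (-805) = 2^1 * 3^1 = 6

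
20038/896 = 10019/448 ≈ 22.36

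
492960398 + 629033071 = 1121993469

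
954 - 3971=-3017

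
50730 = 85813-35083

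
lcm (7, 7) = 7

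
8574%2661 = 591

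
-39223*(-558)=21886434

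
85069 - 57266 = 27803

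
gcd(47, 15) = 1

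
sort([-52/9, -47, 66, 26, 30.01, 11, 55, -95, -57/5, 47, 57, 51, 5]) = [-95, -47, -57/5, -52/9, 5, 11, 26, 30.01, 47, 51, 55, 57, 66]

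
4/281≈0.0142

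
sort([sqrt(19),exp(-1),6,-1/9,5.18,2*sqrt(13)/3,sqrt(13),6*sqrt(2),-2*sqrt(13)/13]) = [-2*sqrt(13)/13,-1/9,exp(-1),2*sqrt(13)/3,sqrt(13),sqrt(19),5.18,6,6*sqrt(2)]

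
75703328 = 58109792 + 17593536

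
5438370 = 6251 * 870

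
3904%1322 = 1260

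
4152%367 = 115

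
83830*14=1173620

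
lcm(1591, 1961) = 84323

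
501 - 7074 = -6573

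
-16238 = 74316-90554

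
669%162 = 21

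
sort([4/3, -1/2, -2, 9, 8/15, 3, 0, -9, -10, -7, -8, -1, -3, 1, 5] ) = [-10, -9, -8, -7, -3, -2, -1, -1/2, 0, 8/15, 1, 4/3, 3, 5, 9] 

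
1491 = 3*497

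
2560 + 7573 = 10133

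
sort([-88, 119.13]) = [-88, 119.13]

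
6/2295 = 2/765≈0.00261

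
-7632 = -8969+1337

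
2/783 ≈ 0.00255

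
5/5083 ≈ 0.000984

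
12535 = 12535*1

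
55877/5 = 11175+2/5 = 11175.40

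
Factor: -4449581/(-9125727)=3^(-1)*13^(-1)*347^1*12823^1*233993^(-1) 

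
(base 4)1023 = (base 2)1001011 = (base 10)75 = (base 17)47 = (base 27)2l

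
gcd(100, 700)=100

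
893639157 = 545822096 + 347817061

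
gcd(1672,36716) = 4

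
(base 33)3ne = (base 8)7710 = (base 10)4040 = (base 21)938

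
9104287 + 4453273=13557560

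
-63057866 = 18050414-81108280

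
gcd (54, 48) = 6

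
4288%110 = 108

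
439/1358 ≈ 0.323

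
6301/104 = 60+61/104 ≈ 60.59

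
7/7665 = 1/1095 ≈ 0.000913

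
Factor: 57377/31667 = 181^1*317^1*31667^(-1)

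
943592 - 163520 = 780072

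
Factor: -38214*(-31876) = 2^3*3^2*11^1*13^1*193^1*613^1 = 1218109464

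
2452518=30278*81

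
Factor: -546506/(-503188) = 2^(-1)*7^(-1)*17971^(-1)*273253^1 = 273253/251594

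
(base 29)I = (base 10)18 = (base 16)12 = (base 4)102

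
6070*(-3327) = -20194890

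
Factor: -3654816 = -1 * 2^5 * 3^1 * 11^1 * 3461^1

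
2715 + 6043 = 8758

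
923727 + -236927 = 686800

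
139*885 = 123015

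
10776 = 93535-82759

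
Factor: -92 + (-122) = -1*2^1*107^1 = -214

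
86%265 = 86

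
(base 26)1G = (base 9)46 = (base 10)42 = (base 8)52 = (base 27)1F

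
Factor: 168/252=2^1*3^ (-1)=2/3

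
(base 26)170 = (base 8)1532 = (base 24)1bi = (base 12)5b6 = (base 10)858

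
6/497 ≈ 0.0121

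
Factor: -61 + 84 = 23^1 = 23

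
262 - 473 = -211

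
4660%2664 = 1996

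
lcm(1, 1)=1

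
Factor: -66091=-1 * 29^1 * 43^1 * 53^1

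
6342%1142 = 632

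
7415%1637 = 867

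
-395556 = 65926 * (-6)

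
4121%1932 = 257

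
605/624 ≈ 0.970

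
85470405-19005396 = 66465009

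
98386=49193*2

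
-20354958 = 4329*(-4702)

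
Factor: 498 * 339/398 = 3^2 * 83^1 * 113^1 * 199^ (-1) = 84411/199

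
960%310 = 30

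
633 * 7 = 4431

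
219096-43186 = 175910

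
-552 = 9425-9977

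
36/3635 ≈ 0.00990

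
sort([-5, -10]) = [-10, -5]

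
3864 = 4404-540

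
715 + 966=1681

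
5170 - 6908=-1738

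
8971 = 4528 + 4443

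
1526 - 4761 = -3235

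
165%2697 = 165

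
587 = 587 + 0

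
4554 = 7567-3013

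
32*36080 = 1154560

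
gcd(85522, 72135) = 1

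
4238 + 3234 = 7472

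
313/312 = 1 + 1/312 ≈ 1.00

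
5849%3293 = 2556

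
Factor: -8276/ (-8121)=2^2 * 3^ (-1) * 2069^1 * 2707^ (-1)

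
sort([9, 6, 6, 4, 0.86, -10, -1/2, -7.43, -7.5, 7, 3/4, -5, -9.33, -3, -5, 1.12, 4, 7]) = [-10, -9.33, -7.5, -7.43, -5, -5, -3, -1/2, 3/4, 0.86, 1.12, 4, 4, 6, 6, 7, 7, 9]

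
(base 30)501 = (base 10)4501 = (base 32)4cl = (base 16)1195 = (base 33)44d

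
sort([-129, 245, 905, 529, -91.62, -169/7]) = [-129, -91.62, -169/7, 245, 529, 905]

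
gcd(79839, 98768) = 1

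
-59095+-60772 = -119867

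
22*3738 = 82236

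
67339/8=8417 + 3/8 ≈ 8417.38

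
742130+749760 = 1491890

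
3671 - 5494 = -1823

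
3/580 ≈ 0.00517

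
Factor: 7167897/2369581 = 3^2*11^1*17^1*173^ (-1)*4259^1*13697^ (-1)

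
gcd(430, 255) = 5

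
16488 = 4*4122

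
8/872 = 1/109 ≈ 0.00917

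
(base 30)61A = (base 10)5440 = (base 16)1540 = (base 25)8HF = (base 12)3194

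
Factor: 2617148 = 2^2*47^1*13921^1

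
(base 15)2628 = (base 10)8138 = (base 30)918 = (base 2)1111111001010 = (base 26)c10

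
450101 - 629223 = -179122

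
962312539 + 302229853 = 1264542392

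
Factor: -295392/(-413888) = 2^(-1) * 3^1 * 17^1 * 29^(-1) * 181^1 * 223^(-1) = 9231/12934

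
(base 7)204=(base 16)66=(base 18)5c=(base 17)60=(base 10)102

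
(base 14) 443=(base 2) 1101001011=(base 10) 843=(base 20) 223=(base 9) 1136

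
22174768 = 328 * 67606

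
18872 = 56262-37390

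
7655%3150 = 1355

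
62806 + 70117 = 132923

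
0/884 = 0 = 0.00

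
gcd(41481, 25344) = 99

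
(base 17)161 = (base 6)1452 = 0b110001000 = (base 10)392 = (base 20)jc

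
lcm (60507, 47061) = 423549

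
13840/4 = 3460 = 3460.00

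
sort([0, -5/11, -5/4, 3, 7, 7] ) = [-5/4, -5/11, 0, 3, 7, 7] 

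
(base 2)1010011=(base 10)83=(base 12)6b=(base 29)2p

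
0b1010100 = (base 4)1110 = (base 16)54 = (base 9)103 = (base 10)84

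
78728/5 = 15745 + 3/5 = 15745.60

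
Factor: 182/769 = 2^1 * 7^1 * 13^1 * 769^(-1)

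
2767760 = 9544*290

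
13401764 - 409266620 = -395864856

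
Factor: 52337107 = 52337107^1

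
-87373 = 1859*(-47)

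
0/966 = 0 = 0.00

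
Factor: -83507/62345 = -1 * 5^(-1) * 37^(-1) * 113^1 * 337^(-1) * 739^1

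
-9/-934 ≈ 0.00964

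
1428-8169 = -6741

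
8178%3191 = 1796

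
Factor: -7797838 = -1*2^1*3898919^1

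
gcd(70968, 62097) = 8871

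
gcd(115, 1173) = 23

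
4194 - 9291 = -5097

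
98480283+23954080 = 122434363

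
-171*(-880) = 150480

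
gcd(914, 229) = 1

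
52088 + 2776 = 54864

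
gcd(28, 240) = 4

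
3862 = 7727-3865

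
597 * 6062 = 3619014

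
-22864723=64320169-87184892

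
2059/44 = 46 + 35/44 ≈ 46.80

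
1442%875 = 567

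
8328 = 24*347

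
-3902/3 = -1300 - 2/3 ≈ -1300.67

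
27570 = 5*5514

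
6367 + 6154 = 12521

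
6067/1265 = 4 + 1007/1265 ≈ 4.80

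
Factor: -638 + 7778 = 2^2*3^1*5^1*7^1*17^1 = 7140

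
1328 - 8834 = -7506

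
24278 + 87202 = 111480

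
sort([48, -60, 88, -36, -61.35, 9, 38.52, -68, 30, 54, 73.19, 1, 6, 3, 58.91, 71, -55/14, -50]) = [-68, -61.35, -60, -50, -36, -55/14, 1, 3, 6, 9, 30, 38.52, 48, 54, 58.91, 71, 73.19, 88]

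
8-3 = 5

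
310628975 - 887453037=-576824062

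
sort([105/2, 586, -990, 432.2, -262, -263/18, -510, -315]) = [-990, -510, -315, -262, -263/18, 105/2, 432.2, 586]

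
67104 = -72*(-932)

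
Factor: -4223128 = -1 * 2^3 * 7^1 * 13^1 * 5801^1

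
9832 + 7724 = 17556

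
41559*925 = 38442075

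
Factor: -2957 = -1*2957^1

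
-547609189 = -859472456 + 311863267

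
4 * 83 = 332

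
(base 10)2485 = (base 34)253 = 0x9b5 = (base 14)c97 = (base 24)47d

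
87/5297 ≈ 0.0164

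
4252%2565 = 1687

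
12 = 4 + 8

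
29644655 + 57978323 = 87622978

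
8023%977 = 207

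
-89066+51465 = -37601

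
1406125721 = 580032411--826093310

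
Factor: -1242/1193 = -1 * 2^1 * 3^3 * 23^1 * 1193^(-1)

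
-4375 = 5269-9644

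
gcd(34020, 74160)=180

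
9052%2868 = 448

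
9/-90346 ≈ -0.0000996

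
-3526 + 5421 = 1895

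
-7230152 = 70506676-77736828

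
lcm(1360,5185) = 82960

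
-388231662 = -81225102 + -307006560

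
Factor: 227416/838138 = 2^2 * 31^1 * 457^(-1) = 124/457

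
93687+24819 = 118506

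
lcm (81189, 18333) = 568323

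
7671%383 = 11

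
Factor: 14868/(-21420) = -1*5^(-1)*17^(-1)*59^1 = -59/85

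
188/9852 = 47/2463 ≈ 0.0191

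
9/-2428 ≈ -0.00371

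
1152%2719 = 1152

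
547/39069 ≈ 0.0140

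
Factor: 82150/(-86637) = -1*2^1*3^(-1)*5^2*31^1*53^1*28879^(-1)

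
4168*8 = 33344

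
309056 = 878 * 352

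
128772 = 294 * 438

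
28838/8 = 14419/4 = 3604.75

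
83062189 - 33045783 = 50016406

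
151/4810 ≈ 0.0314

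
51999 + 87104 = 139103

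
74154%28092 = 17970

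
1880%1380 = 500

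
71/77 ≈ 0.922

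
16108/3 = 5369 + 1/3 ≈ 5369.33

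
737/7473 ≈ 0.0986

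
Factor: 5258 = 2^1*11^1*239^1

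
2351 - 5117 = -2766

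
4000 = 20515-16515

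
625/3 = 208 + 1/3 ≈ 208.33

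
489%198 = 93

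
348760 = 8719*40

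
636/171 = 212/57 ≈ 3.72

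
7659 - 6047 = 1612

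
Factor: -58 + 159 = 101^1 = 101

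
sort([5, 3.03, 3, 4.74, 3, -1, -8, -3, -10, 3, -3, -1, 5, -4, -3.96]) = [-10, -8, -4, -3.96, -3, -3, -1, -1, 3, 3, 3, 3.03, 4.74, 5, 5]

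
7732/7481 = 1 + 251/7481 ≈ 1.03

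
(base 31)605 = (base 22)bk7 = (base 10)5771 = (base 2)1011010001011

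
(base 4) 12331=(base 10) 445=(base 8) 675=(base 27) gd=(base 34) d3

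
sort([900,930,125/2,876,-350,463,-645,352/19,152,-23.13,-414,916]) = [-645,-414,-350,-23.13,352/19,125/2,152,463,876,900,916,930]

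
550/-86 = -6 - 17/43 ≈ -6.40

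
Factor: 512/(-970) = -1 * 2^8 * 5^(-1) * 97^(-1) = -256/485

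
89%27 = 8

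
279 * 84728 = 23639112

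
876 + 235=1111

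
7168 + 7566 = 14734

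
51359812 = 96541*532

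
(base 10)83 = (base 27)32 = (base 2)1010011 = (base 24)3b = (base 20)43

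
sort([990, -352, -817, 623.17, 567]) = [-817, -352, 567, 623.17, 990]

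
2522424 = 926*2724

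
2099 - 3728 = -1629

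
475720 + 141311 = 617031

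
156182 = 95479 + 60703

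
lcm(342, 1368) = 1368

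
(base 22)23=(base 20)27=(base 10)47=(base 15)32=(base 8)57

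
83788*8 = 670304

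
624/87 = 7 + 5/29 ≈ 7.17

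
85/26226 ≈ 0.00324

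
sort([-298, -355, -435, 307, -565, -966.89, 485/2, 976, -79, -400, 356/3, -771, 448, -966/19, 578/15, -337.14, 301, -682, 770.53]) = [-966.89, -771, -682, -565, -435, -400, -355, -337.14, -298, -79, -966/19, 578/15, 356/3, 485/2, 301, 307, 448, 770.53, 976]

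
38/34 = 1 + 2/17 ≈ 1.12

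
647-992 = -345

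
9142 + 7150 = 16292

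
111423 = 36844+74579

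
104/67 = 1 + 37/67 ≈ 1.55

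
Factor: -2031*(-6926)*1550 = 2^2*3^1*5^2*31^1*677^1*3463^1 = 21803394300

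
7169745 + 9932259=17102004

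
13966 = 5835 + 8131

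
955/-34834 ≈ -0.0274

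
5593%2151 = 1291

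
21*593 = 12453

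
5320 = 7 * 760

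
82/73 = 1 + 9/73 ≈ 1.12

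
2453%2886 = 2453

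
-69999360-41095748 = -111095108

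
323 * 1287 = 415701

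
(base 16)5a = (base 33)2o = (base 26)3c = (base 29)33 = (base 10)90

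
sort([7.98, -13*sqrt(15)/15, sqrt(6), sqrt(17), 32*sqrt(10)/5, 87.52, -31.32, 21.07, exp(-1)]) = [-31.32, -13*sqrt(15)/15, exp(-1), sqrt(6), sqrt(17), 7.98, 32*sqrt(10)/5, 21.07, 87.52]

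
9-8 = 1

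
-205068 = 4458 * (-46)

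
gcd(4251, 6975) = 3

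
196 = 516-320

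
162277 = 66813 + 95464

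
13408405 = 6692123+6716282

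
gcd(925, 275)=25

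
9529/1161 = 8 + 241/1161 ≈ 8.21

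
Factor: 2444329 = 47^1*131^1*397^1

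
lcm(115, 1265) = 1265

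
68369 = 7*9767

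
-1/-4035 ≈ 0.000248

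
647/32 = 20 + 7/32 ≈ 20.22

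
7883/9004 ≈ 0.875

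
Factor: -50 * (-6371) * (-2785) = -1 * 2^1 * 5^3 * 23^1 * 277^1 * 557^1 = -887161750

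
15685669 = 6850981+8834688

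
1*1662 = 1662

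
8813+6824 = 15637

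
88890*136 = 12089040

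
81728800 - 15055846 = 66672954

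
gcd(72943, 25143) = 1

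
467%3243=467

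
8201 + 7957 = 16158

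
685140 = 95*7212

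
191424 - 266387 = -74963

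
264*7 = 1848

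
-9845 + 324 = -9521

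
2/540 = 1/270≈0.00370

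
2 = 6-4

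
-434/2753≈-0.158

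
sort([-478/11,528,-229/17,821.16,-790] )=[-790,-478/11,-229/17,528,821.16] 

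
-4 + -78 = -82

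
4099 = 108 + 3991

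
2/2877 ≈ 0.000695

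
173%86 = 1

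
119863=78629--41234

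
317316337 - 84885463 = 232430874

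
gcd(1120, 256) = 32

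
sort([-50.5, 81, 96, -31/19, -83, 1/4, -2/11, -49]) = [-83, -50.5, -49, -31/19, -2/11, 1/4, 81, 96]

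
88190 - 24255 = 63935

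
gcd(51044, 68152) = 28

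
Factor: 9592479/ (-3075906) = -1*2^ (-1)*3^2*13^1*59^ (-1)*8689^ (-1)*27329^1 = -3197493/1025302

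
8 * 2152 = 17216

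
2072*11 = 22792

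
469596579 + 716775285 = 1186371864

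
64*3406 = 217984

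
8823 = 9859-1036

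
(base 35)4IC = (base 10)5542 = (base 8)12646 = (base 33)52V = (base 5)134132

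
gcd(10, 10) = 10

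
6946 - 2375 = 4571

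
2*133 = 266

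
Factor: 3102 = 2^1 * 3^1 * 11^1 * 47^1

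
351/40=8 + 31/40 ≈ 8.78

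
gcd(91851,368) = 1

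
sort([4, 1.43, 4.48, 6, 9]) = [1.43, 4, 4.48, 6, 9]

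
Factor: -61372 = -1*2^2*67^1*229^1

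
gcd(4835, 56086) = 967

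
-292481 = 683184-975665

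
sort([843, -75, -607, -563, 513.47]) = [-607, -563, -75, 513.47, 843]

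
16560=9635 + 6925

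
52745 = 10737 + 42008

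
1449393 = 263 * 5511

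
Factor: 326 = 2^1*163^1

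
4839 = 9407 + -4568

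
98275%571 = 63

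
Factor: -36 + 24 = -1*2^2*3^1 = -12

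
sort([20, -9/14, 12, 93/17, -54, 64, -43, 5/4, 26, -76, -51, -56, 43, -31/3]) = [-76, -56, -54, -51, -43, -31/3, -9/14, 5/4, 93/17, 12, 20, 26, 43, 64]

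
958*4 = 3832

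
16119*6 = 96714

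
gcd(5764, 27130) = 2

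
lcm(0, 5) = 0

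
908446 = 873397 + 35049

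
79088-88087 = -8999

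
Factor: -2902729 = -1*2902729^1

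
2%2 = 0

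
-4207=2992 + -7199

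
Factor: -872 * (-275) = 2^3 * 5^2 * 11^1 * 109^1 = 239800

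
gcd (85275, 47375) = 9475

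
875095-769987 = 105108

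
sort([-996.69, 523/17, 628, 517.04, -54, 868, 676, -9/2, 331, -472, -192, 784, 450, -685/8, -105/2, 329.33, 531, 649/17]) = [-996.69, -472, -192, -685/8, -54, -105/2, -9/2, 523/17, 649/17, 329.33, 331, 450, 517.04, 531, 628, 676, 784, 868]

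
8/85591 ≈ 0.0000935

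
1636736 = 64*25574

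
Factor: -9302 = -1*2^1*4651^1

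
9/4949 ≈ 0.00182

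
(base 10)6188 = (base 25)9md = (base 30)6q8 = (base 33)5mh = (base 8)14054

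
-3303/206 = -16 - 7/206 ≈ -16.03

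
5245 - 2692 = 2553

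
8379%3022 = 2335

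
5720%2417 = 886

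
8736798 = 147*59434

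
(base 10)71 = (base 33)25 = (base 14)51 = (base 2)1000111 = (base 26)2j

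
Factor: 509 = 509^1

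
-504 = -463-41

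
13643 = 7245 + 6398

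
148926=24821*6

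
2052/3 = 684 = 684.00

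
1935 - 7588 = -5653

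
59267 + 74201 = 133468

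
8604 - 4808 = 3796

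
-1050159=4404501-5454660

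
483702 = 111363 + 372339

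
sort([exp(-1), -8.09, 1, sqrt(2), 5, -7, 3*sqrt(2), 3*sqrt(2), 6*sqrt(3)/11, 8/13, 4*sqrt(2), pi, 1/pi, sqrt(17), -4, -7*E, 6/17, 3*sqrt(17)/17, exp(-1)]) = [-7*E, -8.09, -7, -4, 1/pi, 6/17, exp(-1), exp(-1), 8/13, 3*sqrt(17)/17, 6*sqrt(3)/11, 1, sqrt(2), pi, sqrt(17), 3*sqrt(2), 3*sqrt(2), 5, 4*sqrt(2)]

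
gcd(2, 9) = 1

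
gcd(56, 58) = 2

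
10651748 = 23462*454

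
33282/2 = 16641 = 16641.00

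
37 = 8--29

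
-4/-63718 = 2/31859 ≈ 0.0000628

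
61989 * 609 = 37751301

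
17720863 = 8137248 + 9583615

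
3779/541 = 6 + 533/541≈6.99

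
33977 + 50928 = 84905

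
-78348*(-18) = 1410264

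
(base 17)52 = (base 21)43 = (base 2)1010111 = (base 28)33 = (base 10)87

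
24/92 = 6/23 ≈ 0.261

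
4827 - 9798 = -4971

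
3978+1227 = 5205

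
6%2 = 0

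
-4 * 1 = -4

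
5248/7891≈0.665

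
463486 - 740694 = -277208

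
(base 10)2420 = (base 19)6d7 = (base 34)236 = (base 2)100101110100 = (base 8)4564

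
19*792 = 15048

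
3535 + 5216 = 8751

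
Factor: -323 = -1*17^1*19^1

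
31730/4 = 15865/2 = 7932.50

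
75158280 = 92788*810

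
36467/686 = 53 + 109/686 ≈ 53.16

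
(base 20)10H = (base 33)CL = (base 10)417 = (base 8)641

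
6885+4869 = 11754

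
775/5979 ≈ 0.130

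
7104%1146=228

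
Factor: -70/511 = -1*2^1*5^1*73^(-1) = -10/73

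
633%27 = 12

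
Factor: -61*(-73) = 61^1*73^1 = 4453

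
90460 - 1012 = 89448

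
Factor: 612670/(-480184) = -1*2^(-2)*5^1*193^(-1)*197^1 = -985/772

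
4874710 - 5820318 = -945608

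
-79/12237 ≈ -0.00646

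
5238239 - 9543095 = -4304856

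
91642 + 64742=156384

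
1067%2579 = 1067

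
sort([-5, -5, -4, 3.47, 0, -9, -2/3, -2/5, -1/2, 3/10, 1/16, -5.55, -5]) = [-9, -5.55, -5, -5, -5, -4, -2/3, -1/2, -2/5, 0, 1/16, 3/10, 3.47]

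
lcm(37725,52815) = 264075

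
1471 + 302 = 1773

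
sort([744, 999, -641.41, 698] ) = [-641.41, 698, 744, 999] 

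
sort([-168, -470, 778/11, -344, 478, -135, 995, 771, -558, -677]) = [-677, -558, -470, -344, -168, -135, 778/11, 478, 771, 995]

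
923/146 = 6 + 47/146 ≈ 6.32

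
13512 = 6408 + 7104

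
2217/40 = 55 + 17/40 ≈ 55.43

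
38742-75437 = -36695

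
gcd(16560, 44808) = 24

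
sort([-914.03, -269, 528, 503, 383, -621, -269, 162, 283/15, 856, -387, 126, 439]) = [-914.03, -621, -387, -269, -269, 283/15, 126, 162, 383, 439, 503, 528, 856]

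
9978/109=91 + 59/109 ≈ 91.54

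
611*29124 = 17794764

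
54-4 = 50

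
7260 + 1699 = 8959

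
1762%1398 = 364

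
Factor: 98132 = 2^2 * 24533^1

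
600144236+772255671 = 1372399907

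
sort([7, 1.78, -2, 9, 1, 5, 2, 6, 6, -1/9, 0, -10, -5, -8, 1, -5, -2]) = [-10, -8, -5, -5, -2, -2, -1/9, 0, 1, 1, 1.78, 2, 5, 6, 6, 7, 9]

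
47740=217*220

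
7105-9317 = -2212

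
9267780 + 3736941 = 13004721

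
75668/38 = 1991+5/19 ≈ 1991.26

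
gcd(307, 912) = 1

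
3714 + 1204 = 4918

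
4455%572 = 451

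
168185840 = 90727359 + 77458481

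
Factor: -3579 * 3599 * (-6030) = 2^1 * 3^3 * 5^1 * 59^1 * 61^1 * 67^1 * 1193^1 = 77671350630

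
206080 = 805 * 256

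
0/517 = 0 = 0.00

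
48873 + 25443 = 74316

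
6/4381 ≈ 0.00137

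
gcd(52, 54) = 2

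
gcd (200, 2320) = 40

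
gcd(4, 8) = 4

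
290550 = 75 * 3874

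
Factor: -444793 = -1*444793^1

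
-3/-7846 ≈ 0.000382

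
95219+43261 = 138480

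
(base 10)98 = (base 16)62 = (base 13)77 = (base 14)70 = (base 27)3h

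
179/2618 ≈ 0.0684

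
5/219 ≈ 0.0228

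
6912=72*96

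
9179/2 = 4589 + 1/2 = 4589.50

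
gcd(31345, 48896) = 1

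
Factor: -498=-1*2^1*3^1*83^1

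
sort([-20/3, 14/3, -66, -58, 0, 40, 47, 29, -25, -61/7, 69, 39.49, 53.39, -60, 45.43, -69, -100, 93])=[-100, -69, -66, -60, -58, -25, -61/7, -20/3, 0, 14/3, 29, 39.49, 40, 45.43, 47, 53.39, 69, 93]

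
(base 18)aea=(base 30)3qm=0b110110101110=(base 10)3502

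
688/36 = 172/9 ≈ 19.11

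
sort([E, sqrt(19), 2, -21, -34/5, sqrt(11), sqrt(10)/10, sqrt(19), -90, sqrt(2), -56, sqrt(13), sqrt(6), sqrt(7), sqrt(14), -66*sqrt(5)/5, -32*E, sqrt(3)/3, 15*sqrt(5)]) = [-90, -32*E, -56, -66*sqrt(5)/5, -21, -34/5, sqrt(10)/10, sqrt(3)/3, sqrt(2), 2, sqrt(6), sqrt(7), E, sqrt(11), sqrt(13), sqrt(14), sqrt(19), sqrt(19), 15*sqrt(5)]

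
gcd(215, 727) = 1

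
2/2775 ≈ 0.000721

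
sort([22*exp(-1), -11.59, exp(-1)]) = [-11.59, exp(-1), 22*exp(-1)]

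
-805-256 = -1061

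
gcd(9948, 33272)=4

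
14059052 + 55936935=69995987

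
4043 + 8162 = 12205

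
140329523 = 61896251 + 78433272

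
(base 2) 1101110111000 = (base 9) 10654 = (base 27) 9jm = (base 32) 6to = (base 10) 7096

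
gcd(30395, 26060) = 5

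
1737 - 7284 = -5547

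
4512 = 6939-2427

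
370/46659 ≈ 0.00793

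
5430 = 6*905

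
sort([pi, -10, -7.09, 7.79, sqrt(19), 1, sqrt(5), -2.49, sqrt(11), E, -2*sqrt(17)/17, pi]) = [-10, -7.09, -2.49, -2*sqrt(17)/17, 1, sqrt(5), E, pi, pi, sqrt(11), sqrt(19), 7.79]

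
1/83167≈0.0000120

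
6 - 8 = -2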